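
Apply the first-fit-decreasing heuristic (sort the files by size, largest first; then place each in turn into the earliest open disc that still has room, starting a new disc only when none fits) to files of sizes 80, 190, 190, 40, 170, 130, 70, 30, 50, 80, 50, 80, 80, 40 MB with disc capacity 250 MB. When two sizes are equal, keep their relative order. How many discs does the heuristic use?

Sorted descending: 190, 190, 170, 130, 80, 80, 80, 80, 70, 50, 50, 40, 40, 30.
  190 → disc 1 (new)  [load 190/250]
  190 → disc 2 (new)  [load 190/250]
  170 → disc 3 (new)  [load 170/250]
  130 → disc 4 (new)  [load 130/250]
  80 → disc 3  [load 250/250]
  80 → disc 4  [load 210/250]
  80 → disc 5 (new)  [load 80/250]
  80 → disc 5  [load 160/250]
  70 → disc 5  [load 230/250]
  50 → disc 1  [load 240/250]
  50 → disc 2  [load 240/250]
  40 → disc 4  [load 250/250]
  40 → disc 6 (new)  [load 40/250]
  30 → disc 6  [load 70/250]
6 discs opened.

6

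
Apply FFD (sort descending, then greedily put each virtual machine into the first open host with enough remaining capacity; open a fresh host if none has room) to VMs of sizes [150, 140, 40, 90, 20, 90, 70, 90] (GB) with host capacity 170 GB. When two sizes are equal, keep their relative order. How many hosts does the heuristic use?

Sorted descending: 150, 140, 90, 90, 90, 70, 40, 20.
  150 → host 1 (new)  [load 150/170]
  140 → host 2 (new)  [load 140/170]
  90 → host 3 (new)  [load 90/170]
  90 → host 4 (new)  [load 90/170]
  90 → host 5 (new)  [load 90/170]
  70 → host 3  [load 160/170]
  40 → host 4  [load 130/170]
  20 → host 1  [load 170/170]
5 hosts opened.

5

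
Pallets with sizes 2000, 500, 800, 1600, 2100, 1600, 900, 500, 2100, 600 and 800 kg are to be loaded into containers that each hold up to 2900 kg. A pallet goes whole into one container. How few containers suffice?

Total = 2100 + 2100 + 2000 + 1600 + 1600 + 900 + 800 + 800 + 600 + 500 + 500 = 13500 kg.
Lower bound: ⌈13500/2900⌉ = 5 containers.
A packing using 5 containers:
  container 1: 2100 + 800 = 2900
  container 2: 2100 + 800 = 2900
  container 3: 2000 + 900 = 2900
  container 4: 1600 + 600 + 500 = 2700
  container 5: 1600 + 500 = 2100
This matches the lower bound, so 5 is optimal.

5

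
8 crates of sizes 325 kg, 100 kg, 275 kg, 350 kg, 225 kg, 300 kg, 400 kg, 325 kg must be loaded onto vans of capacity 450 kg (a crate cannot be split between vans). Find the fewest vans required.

7

Total = 400 + 350 + 325 + 325 + 300 + 275 + 225 + 100 = 2300 kg.
Lower bound: ⌈2300/450⌉ = 6 vans.
A packing using 7 vans:
  van 1: 400 = 400
  van 2: 350 + 100 = 450
  van 3: 325 = 325
  van 4: 325 = 325
  van 5: 300 = 300
  van 6: 275 = 275
  van 7: 225 = 225
No arrangement into 6 vans stays within capacity, so 7 is optimal.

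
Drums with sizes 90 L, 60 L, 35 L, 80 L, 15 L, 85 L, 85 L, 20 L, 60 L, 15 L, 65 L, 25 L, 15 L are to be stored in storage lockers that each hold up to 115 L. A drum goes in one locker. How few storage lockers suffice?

Total = 90 + 85 + 85 + 80 + 65 + 60 + 60 + 35 + 25 + 20 + 15 + 15 + 15 = 650 L.
Lower bound: ⌈650/115⌉ = 6 storage lockers.
Also, 7 drums each exceed 115/2 L, and no two of those can share a locker, so at least 7 storage lockers are needed.
A packing using 7 storage lockers:
  locker 1: 90 + 25 = 115
  locker 2: 85 + 20 = 105
  locker 3: 85 + 15 + 15 = 115
  locker 4: 80 + 35 = 115
  locker 5: 65 + 15 = 80
  locker 6: 60 = 60
  locker 7: 60 = 60
This matches the lower bound, so 7 is optimal.

7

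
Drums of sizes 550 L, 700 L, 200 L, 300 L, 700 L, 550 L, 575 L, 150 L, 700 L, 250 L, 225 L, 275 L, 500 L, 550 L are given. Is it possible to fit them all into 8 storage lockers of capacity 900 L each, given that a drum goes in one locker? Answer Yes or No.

A valid assignment using 8 storage lockers:
  locker 1: 700 + 200 = 900
  locker 2: 700 + 150 = 850
  locker 3: 700 = 700
  locker 4: 575 + 300 = 875
  locker 5: 550 + 275 = 825
  locker 6: 550 + 250 = 800
  locker 7: 550 + 225 = 775
  locker 8: 500 = 500
Every load is within 900 L, so 8 storage lockers suffice.

Yes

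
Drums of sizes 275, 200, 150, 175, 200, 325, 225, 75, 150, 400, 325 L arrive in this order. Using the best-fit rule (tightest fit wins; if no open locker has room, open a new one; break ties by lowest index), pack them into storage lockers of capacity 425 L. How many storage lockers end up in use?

7

  275 → locker 1 (new)  [load 275/425]
  200 → locker 2 (new)  [load 200/425]
  150 → locker 1  [load 425/425]
  175 → locker 2  [load 375/425]
  200 → locker 3 (new)  [load 200/425]
  325 → locker 4 (new)  [load 325/425]
  225 → locker 3  [load 425/425]
  75 → locker 4  [load 400/425]
  150 → locker 5 (new)  [load 150/425]
  400 → locker 6 (new)  [load 400/425]
  325 → locker 7 (new)  [load 325/425]
7 storage lockers opened.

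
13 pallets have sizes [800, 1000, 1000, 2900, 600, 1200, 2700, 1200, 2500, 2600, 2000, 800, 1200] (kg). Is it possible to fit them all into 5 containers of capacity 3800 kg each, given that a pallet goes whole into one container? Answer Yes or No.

No

Total = 20500 kg; ⌈20500/3800⌉ = 6.
At least 6 containers are required, but only 5 are allowed.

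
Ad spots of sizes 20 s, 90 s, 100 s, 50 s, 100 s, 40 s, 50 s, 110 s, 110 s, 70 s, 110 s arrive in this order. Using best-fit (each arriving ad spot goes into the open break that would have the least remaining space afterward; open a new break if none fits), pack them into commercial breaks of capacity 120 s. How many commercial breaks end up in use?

  20 → break 1 (new)  [load 20/120]
  90 → break 1  [load 110/120]
  100 → break 2 (new)  [load 100/120]
  50 → break 3 (new)  [load 50/120]
  100 → break 4 (new)  [load 100/120]
  40 → break 3  [load 90/120]
  50 → break 5 (new)  [load 50/120]
  110 → break 6 (new)  [load 110/120]
  110 → break 7 (new)  [load 110/120]
  70 → break 5  [load 120/120]
  110 → break 8 (new)  [load 110/120]
8 commercial breaks opened.

8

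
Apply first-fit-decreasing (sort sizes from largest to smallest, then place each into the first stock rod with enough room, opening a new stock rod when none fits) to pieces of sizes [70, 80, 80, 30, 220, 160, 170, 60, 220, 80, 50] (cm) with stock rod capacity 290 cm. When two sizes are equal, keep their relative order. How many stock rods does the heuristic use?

Sorted descending: 220, 220, 170, 160, 80, 80, 80, 70, 60, 50, 30.
  220 → stock rod 1 (new)  [load 220/290]
  220 → stock rod 2 (new)  [load 220/290]
  170 → stock rod 3 (new)  [load 170/290]
  160 → stock rod 4 (new)  [load 160/290]
  80 → stock rod 3  [load 250/290]
  80 → stock rod 4  [load 240/290]
  80 → stock rod 5 (new)  [load 80/290]
  70 → stock rod 1  [load 290/290]
  60 → stock rod 2  [load 280/290]
  50 → stock rod 4  [load 290/290]
  30 → stock rod 3  [load 280/290]
5 stock rods opened.

5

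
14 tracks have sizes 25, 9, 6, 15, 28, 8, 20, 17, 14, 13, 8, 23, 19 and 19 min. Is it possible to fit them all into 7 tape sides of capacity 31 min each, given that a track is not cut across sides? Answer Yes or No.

Total = 224 min; ⌈224/31⌉ = 8.
At least 8 tape sides are required, but only 7 are allowed.

No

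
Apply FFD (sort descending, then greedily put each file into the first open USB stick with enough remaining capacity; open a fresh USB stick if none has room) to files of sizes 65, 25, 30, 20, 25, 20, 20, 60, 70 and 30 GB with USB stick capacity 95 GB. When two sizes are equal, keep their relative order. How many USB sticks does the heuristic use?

4

Sorted descending: 70, 65, 60, 30, 30, 25, 25, 20, 20, 20.
  70 → USB stick 1 (new)  [load 70/95]
  65 → USB stick 2 (new)  [load 65/95]
  60 → USB stick 3 (new)  [load 60/95]
  30 → USB stick 2  [load 95/95]
  30 → USB stick 3  [load 90/95]
  25 → USB stick 1  [load 95/95]
  25 → USB stick 4 (new)  [load 25/95]
  20 → USB stick 4  [load 45/95]
  20 → USB stick 4  [load 65/95]
  20 → USB stick 4  [load 85/95]
4 USB sticks opened.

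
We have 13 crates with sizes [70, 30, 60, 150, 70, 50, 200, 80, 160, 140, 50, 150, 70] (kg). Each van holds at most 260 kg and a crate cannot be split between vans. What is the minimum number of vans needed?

Total = 200 + 160 + 150 + 150 + 140 + 80 + 70 + 70 + 70 + 60 + 50 + 50 + 30 = 1280 kg.
Lower bound: ⌈1280/260⌉ = 5 vans.
A packing using 6 vans:
  van 1: 200 + 60 = 260
  van 2: 160 + 80 = 240
  van 3: 150 + 70 + 30 = 250
  van 4: 150 + 70 = 220
  van 5: 140 + 70 + 50 = 260
  van 6: 50 = 50
No arrangement into 5 vans stays within capacity, so 6 is optimal.

6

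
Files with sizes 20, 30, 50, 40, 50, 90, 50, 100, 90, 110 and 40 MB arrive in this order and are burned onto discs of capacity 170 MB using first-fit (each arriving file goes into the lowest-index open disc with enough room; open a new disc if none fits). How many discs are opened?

5

  20 → disc 1 (new)  [load 20/170]
  30 → disc 1  [load 50/170]
  50 → disc 1  [load 100/170]
  40 → disc 1  [load 140/170]
  50 → disc 2 (new)  [load 50/170]
  90 → disc 2  [load 140/170]
  50 → disc 3 (new)  [load 50/170]
  100 → disc 3  [load 150/170]
  90 → disc 4 (new)  [load 90/170]
  110 → disc 5 (new)  [load 110/170]
  40 → disc 4  [load 130/170]
5 discs opened.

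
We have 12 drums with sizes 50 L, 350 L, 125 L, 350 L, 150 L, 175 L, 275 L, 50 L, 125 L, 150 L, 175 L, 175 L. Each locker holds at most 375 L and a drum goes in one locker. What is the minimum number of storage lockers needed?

7

Total = 350 + 350 + 275 + 175 + 175 + 175 + 150 + 150 + 125 + 125 + 50 + 50 = 2150 L.
Lower bound: ⌈2150/375⌉ = 6 storage lockers.
A packing using 7 storage lockers:
  locker 1: 350 = 350
  locker 2: 350 = 350
  locker 3: 275 + 50 + 50 = 375
  locker 4: 175 + 175 = 350
  locker 5: 175 + 150 = 325
  locker 6: 150 + 125 = 275
  locker 7: 125 = 125
No arrangement into 6 storage lockers stays within capacity, so 7 is optimal.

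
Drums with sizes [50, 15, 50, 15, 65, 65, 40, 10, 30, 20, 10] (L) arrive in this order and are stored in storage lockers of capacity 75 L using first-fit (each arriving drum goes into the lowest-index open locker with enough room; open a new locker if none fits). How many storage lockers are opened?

6

  50 → locker 1 (new)  [load 50/75]
  15 → locker 1  [load 65/75]
  50 → locker 2 (new)  [load 50/75]
  15 → locker 2  [load 65/75]
  65 → locker 3 (new)  [load 65/75]
  65 → locker 4 (new)  [load 65/75]
  40 → locker 5 (new)  [load 40/75]
  10 → locker 1  [load 75/75]
  30 → locker 5  [load 70/75]
  20 → locker 6 (new)  [load 20/75]
  10 → locker 2  [load 75/75]
6 storage lockers opened.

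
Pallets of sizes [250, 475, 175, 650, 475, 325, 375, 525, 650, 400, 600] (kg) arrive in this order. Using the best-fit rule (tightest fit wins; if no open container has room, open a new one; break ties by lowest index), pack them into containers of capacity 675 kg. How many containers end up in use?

9

  250 → container 1 (new)  [load 250/675]
  475 → container 2 (new)  [load 475/675]
  175 → container 2  [load 650/675]
  650 → container 3 (new)  [load 650/675]
  475 → container 4 (new)  [load 475/675]
  325 → container 1  [load 575/675]
  375 → container 5 (new)  [load 375/675]
  525 → container 6 (new)  [load 525/675]
  650 → container 7 (new)  [load 650/675]
  400 → container 8 (new)  [load 400/675]
  600 → container 9 (new)  [load 600/675]
9 containers opened.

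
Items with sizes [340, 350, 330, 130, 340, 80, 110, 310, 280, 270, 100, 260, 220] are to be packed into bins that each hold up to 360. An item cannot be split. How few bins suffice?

10

Total = 350 + 340 + 340 + 330 + 310 + 280 + 270 + 260 + 220 + 130 + 110 + 100 + 80 = 3120.
Lower bound: ⌈3120/360⌉ = 9 bins.
A packing using 10 bins:
  bin 1: 350 = 350
  bin 2: 340 = 340
  bin 3: 340 = 340
  bin 4: 330 = 330
  bin 5: 310 = 310
  bin 6: 280 + 80 = 360
  bin 7: 270 = 270
  bin 8: 260 + 100 = 360
  bin 9: 220 + 130 = 350
  bin 10: 110 = 110
No arrangement into 9 bins stays within capacity, so 10 is optimal.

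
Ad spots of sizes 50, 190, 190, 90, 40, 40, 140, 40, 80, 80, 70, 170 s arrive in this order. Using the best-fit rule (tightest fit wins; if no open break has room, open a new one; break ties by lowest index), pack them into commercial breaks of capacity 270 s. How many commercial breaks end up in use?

5

  50 → break 1 (new)  [load 50/270]
  190 → break 1  [load 240/270]
  190 → break 2 (new)  [load 190/270]
  90 → break 3 (new)  [load 90/270]
  40 → break 2  [load 230/270]
  40 → break 2  [load 270/270]
  140 → break 3  [load 230/270]
  40 → break 3  [load 270/270]
  80 → break 4 (new)  [load 80/270]
  80 → break 4  [load 160/270]
  70 → break 4  [load 230/270]
  170 → break 5 (new)  [load 170/270]
5 commercial breaks opened.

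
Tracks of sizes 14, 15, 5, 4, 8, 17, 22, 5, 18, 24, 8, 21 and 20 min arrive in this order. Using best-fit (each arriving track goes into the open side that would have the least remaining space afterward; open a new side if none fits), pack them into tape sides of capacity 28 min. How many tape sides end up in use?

8

  14 → side 1 (new)  [load 14/28]
  15 → side 2 (new)  [load 15/28]
  5 → side 2  [load 20/28]
  4 → side 2  [load 24/28]
  8 → side 1  [load 22/28]
  17 → side 3 (new)  [load 17/28]
  22 → side 4 (new)  [load 22/28]
  5 → side 1  [load 27/28]
  18 → side 5 (new)  [load 18/28]
  24 → side 6 (new)  [load 24/28]
  8 → side 5  [load 26/28]
  21 → side 7 (new)  [load 21/28]
  20 → side 8 (new)  [load 20/28]
8 tape sides opened.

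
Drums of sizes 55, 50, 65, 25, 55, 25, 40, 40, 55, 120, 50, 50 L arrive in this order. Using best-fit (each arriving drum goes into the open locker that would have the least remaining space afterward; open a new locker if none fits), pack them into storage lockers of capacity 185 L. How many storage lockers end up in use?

  55 → locker 1 (new)  [load 55/185]
  50 → locker 1  [load 105/185]
  65 → locker 1  [load 170/185]
  25 → locker 2 (new)  [load 25/185]
  55 → locker 2  [load 80/185]
  25 → locker 2  [load 105/185]
  40 → locker 2  [load 145/185]
  40 → locker 2  [load 185/185]
  55 → locker 3 (new)  [load 55/185]
  120 → locker 3  [load 175/185]
  50 → locker 4 (new)  [load 50/185]
  50 → locker 4  [load 100/185]
4 storage lockers opened.

4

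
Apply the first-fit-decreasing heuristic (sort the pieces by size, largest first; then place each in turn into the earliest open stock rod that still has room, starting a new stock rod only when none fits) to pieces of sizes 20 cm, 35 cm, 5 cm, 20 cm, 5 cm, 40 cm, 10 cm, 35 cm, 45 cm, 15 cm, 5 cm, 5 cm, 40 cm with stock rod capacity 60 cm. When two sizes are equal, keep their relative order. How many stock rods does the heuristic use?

Sorted descending: 45, 40, 40, 35, 35, 20, 20, 15, 10, 5, 5, 5, 5.
  45 → stock rod 1 (new)  [load 45/60]
  40 → stock rod 2 (new)  [load 40/60]
  40 → stock rod 3 (new)  [load 40/60]
  35 → stock rod 4 (new)  [load 35/60]
  35 → stock rod 5 (new)  [load 35/60]
  20 → stock rod 2  [load 60/60]
  20 → stock rod 3  [load 60/60]
  15 → stock rod 1  [load 60/60]
  10 → stock rod 4  [load 45/60]
  5 → stock rod 4  [load 50/60]
  5 → stock rod 4  [load 55/60]
  5 → stock rod 4  [load 60/60]
  5 → stock rod 5  [load 40/60]
5 stock rods opened.

5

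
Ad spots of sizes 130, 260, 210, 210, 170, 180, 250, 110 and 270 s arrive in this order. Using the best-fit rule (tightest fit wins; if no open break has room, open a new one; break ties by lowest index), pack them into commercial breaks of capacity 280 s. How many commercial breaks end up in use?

  130 → break 1 (new)  [load 130/280]
  260 → break 2 (new)  [load 260/280]
  210 → break 3 (new)  [load 210/280]
  210 → break 4 (new)  [load 210/280]
  170 → break 5 (new)  [load 170/280]
  180 → break 6 (new)  [load 180/280]
  250 → break 7 (new)  [load 250/280]
  110 → break 5  [load 280/280]
  270 → break 8 (new)  [load 270/280]
8 commercial breaks opened.

8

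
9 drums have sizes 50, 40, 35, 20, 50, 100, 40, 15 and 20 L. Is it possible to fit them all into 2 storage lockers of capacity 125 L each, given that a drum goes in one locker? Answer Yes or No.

Total = 370 L; ⌈370/125⌉ = 3.
At least 3 storage lockers are required, but only 2 are allowed.

No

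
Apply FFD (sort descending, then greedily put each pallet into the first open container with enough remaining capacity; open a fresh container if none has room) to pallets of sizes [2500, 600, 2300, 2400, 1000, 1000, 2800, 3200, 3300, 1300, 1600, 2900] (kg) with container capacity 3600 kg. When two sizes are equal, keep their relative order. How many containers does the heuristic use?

8

Sorted descending: 3300, 3200, 2900, 2800, 2500, 2400, 2300, 1600, 1300, 1000, 1000, 600.
  3300 → container 1 (new)  [load 3300/3600]
  3200 → container 2 (new)  [load 3200/3600]
  2900 → container 3 (new)  [load 2900/3600]
  2800 → container 4 (new)  [load 2800/3600]
  2500 → container 5 (new)  [load 2500/3600]
  2400 → container 6 (new)  [load 2400/3600]
  2300 → container 7 (new)  [load 2300/3600]
  1600 → container 8 (new)  [load 1600/3600]
  1300 → container 7  [load 3600/3600]
  1000 → container 5  [load 3500/3600]
  1000 → container 6  [load 3400/3600]
  600 → container 3  [load 3500/3600]
8 containers opened.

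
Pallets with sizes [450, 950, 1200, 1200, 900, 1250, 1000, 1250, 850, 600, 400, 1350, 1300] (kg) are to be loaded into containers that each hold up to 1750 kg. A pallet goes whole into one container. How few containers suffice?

Total = 1350 + 1300 + 1250 + 1250 + 1200 + 1200 + 1000 + 950 + 900 + 850 + 600 + 450 + 400 = 12700 kg.
Lower bound: ⌈12700/1750⌉ = 8 containers.
Also, 9 pallets each exceed 875 kg, and no two of those can share a container, so at least 9 containers are needed.
A packing using 9 containers:
  container 1: 1350 + 400 = 1750
  container 2: 1300 + 450 = 1750
  container 3: 1250 = 1250
  container 4: 1250 = 1250
  container 5: 1200 = 1200
  container 6: 1200 = 1200
  container 7: 1000 + 600 = 1600
  container 8: 950 = 950
  container 9: 900 + 850 = 1750
This matches the lower bound, so 9 is optimal.

9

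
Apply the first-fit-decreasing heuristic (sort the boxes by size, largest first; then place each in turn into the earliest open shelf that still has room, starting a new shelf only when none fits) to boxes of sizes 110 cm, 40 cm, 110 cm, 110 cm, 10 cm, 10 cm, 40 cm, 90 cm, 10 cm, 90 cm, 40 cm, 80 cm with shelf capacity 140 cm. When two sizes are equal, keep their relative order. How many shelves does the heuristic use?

6

Sorted descending: 110, 110, 110, 90, 90, 80, 40, 40, 40, 10, 10, 10.
  110 → shelf 1 (new)  [load 110/140]
  110 → shelf 2 (new)  [load 110/140]
  110 → shelf 3 (new)  [load 110/140]
  90 → shelf 4 (new)  [load 90/140]
  90 → shelf 5 (new)  [load 90/140]
  80 → shelf 6 (new)  [load 80/140]
  40 → shelf 4  [load 130/140]
  40 → shelf 5  [load 130/140]
  40 → shelf 6  [load 120/140]
  10 → shelf 1  [load 120/140]
  10 → shelf 1  [load 130/140]
  10 → shelf 1  [load 140/140]
6 shelves opened.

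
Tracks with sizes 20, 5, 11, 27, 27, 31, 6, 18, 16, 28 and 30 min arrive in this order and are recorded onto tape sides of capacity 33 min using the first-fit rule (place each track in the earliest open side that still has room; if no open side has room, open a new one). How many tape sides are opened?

8

  20 → side 1 (new)  [load 20/33]
  5 → side 1  [load 25/33]
  11 → side 2 (new)  [load 11/33]
  27 → side 3 (new)  [load 27/33]
  27 → side 4 (new)  [load 27/33]
  31 → side 5 (new)  [load 31/33]
  6 → side 1  [load 31/33]
  18 → side 2  [load 29/33]
  16 → side 6 (new)  [load 16/33]
  28 → side 7 (new)  [load 28/33]
  30 → side 8 (new)  [load 30/33]
8 tape sides opened.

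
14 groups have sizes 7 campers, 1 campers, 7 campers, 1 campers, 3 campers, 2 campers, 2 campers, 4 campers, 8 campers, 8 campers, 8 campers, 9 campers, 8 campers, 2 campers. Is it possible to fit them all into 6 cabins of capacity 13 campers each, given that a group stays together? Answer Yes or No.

Total = 70 campers; ⌈70/13⌉ = 6.
7 groups each exceed half the capacity and cannot share a cabin, forcing at least 7 cabins.
At least 7 cabins are required, but only 6 are allowed.

No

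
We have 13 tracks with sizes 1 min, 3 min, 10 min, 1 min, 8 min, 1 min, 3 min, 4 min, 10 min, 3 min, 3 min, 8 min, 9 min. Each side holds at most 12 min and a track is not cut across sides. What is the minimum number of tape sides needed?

Total = 10 + 10 + 9 + 8 + 8 + 4 + 3 + 3 + 3 + 3 + 1 + 1 + 1 = 64 min.
Lower bound: ⌈64/12⌉ = 6 tape sides.
A packing using 6 tape sides:
  side 1: 10 + 1 + 1 = 12
  side 2: 10 + 1 = 11
  side 3: 9 + 3 = 12
  side 4: 8 + 4 = 12
  side 5: 8 + 3 = 11
  side 6: 3 + 3 = 6
This matches the lower bound, so 6 is optimal.

6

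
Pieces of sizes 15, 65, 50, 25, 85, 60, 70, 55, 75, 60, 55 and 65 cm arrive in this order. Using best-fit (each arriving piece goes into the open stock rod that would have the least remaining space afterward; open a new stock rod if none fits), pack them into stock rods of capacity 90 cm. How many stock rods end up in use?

10

  15 → stock rod 1 (new)  [load 15/90]
  65 → stock rod 1  [load 80/90]
  50 → stock rod 2 (new)  [load 50/90]
  25 → stock rod 2  [load 75/90]
  85 → stock rod 3 (new)  [load 85/90]
  60 → stock rod 4 (new)  [load 60/90]
  70 → stock rod 5 (new)  [load 70/90]
  55 → stock rod 6 (new)  [load 55/90]
  75 → stock rod 7 (new)  [load 75/90]
  60 → stock rod 8 (new)  [load 60/90]
  55 → stock rod 9 (new)  [load 55/90]
  65 → stock rod 10 (new)  [load 65/90]
10 stock rods opened.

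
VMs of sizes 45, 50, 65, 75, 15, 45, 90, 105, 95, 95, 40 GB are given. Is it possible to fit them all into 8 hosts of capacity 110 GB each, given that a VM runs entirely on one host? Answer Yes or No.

A valid assignment using 8 hosts:
  host 1: 105 = 105
  host 2: 95 + 15 = 110
  host 3: 95 = 95
  host 4: 90 = 90
  host 5: 75 = 75
  host 6: 65 + 45 = 110
  host 7: 50 + 45 = 95
  host 8: 40 = 40
Every load is within 110 GB, so 8 hosts suffice.

Yes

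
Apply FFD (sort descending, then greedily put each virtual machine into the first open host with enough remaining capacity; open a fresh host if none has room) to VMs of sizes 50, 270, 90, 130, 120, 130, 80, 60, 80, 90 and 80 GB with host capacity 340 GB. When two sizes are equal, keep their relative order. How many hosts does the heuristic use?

Sorted descending: 270, 130, 130, 120, 90, 90, 80, 80, 80, 60, 50.
  270 → host 1 (new)  [load 270/340]
  130 → host 2 (new)  [load 130/340]
  130 → host 2  [load 260/340]
  120 → host 3 (new)  [load 120/340]
  90 → host 3  [load 210/340]
  90 → host 3  [load 300/340]
  80 → host 2  [load 340/340]
  80 → host 4 (new)  [load 80/340]
  80 → host 4  [load 160/340]
  60 → host 1  [load 330/340]
  50 → host 4  [load 210/340]
4 hosts opened.

4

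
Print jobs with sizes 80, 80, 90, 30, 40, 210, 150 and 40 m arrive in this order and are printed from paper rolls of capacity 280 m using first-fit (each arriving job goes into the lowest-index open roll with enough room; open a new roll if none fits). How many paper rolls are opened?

3

  80 → roll 1 (new)  [load 80/280]
  80 → roll 1  [load 160/280]
  90 → roll 1  [load 250/280]
  30 → roll 1  [load 280/280]
  40 → roll 2 (new)  [load 40/280]
  210 → roll 2  [load 250/280]
  150 → roll 3 (new)  [load 150/280]
  40 → roll 3  [load 190/280]
3 paper rolls opened.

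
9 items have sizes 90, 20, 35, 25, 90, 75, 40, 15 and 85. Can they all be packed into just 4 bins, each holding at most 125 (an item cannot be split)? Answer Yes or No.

Yes

A valid assignment using 4 bins:
  bin 1: 90 + 35 = 125
  bin 2: 90 + 25 = 115
  bin 3: 85 + 40 = 125
  bin 4: 75 + 20 + 15 = 110
Every load is within 125, so 4 bins suffice.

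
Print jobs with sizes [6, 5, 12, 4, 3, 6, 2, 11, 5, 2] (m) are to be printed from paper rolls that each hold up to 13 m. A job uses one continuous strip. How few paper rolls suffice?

Total = 12 + 11 + 6 + 6 + 5 + 5 + 4 + 3 + 2 + 2 = 56 m.
Lower bound: ⌈56/13⌉ = 5 paper rolls.
A packing using 5 paper rolls:
  roll 1: 12 = 12
  roll 2: 11 + 2 = 13
  roll 3: 6 + 6 = 12
  roll 4: 5 + 5 + 3 = 13
  roll 5: 4 + 2 = 6
This matches the lower bound, so 5 is optimal.

5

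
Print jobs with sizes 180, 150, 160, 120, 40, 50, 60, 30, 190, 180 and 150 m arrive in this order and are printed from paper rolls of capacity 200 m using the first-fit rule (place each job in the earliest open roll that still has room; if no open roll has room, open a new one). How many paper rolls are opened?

  180 → roll 1 (new)  [load 180/200]
  150 → roll 2 (new)  [load 150/200]
  160 → roll 3 (new)  [load 160/200]
  120 → roll 4 (new)  [load 120/200]
  40 → roll 2  [load 190/200]
  50 → roll 4  [load 170/200]
  60 → roll 5 (new)  [load 60/200]
  30 → roll 3  [load 190/200]
  190 → roll 6 (new)  [load 190/200]
  180 → roll 7 (new)  [load 180/200]
  150 → roll 8 (new)  [load 150/200]
8 paper rolls opened.

8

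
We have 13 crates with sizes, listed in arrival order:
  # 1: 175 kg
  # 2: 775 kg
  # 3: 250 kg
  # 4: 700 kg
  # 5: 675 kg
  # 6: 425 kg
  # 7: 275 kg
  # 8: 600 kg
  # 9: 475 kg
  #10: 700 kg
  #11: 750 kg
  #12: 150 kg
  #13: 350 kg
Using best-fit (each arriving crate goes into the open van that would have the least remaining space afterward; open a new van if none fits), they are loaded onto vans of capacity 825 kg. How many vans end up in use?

  175 → van 1 (new)  [load 175/825]
  775 → van 2 (new)  [load 775/825]
  250 → van 1  [load 425/825]
  700 → van 3 (new)  [load 700/825]
  675 → van 4 (new)  [load 675/825]
  425 → van 5 (new)  [load 425/825]
  275 → van 1  [load 700/825]
  600 → van 6 (new)  [load 600/825]
  475 → van 7 (new)  [load 475/825]
  700 → van 8 (new)  [load 700/825]
  750 → van 9 (new)  [load 750/825]
  150 → van 4  [load 825/825]
  350 → van 7  [load 825/825]
9 vans opened.

9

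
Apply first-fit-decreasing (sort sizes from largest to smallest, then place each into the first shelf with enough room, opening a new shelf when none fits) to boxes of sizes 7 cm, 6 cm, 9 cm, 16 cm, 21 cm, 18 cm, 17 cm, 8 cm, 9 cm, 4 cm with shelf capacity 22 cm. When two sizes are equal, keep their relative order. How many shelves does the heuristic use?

6

Sorted descending: 21, 18, 17, 16, 9, 9, 8, 7, 6, 4.
  21 → shelf 1 (new)  [load 21/22]
  18 → shelf 2 (new)  [load 18/22]
  17 → shelf 3 (new)  [load 17/22]
  16 → shelf 4 (new)  [load 16/22]
  9 → shelf 5 (new)  [load 9/22]
  9 → shelf 5  [load 18/22]
  8 → shelf 6 (new)  [load 8/22]
  7 → shelf 6  [load 15/22]
  6 → shelf 4  [load 22/22]
  4 → shelf 2  [load 22/22]
6 shelves opened.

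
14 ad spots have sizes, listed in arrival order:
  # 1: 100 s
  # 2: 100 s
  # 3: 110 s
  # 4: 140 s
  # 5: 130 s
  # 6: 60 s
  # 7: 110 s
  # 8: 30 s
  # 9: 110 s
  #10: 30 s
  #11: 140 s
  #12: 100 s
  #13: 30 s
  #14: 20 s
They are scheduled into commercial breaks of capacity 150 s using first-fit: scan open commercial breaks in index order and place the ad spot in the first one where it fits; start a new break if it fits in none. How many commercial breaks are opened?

10

  100 → break 1 (new)  [load 100/150]
  100 → break 2 (new)  [load 100/150]
  110 → break 3 (new)  [load 110/150]
  140 → break 4 (new)  [load 140/150]
  130 → break 5 (new)  [load 130/150]
  60 → break 6 (new)  [load 60/150]
  110 → break 7 (new)  [load 110/150]
  30 → break 1  [load 130/150]
  110 → break 8 (new)  [load 110/150]
  30 → break 2  [load 130/150]
  140 → break 9 (new)  [load 140/150]
  100 → break 10 (new)  [load 100/150]
  30 → break 3  [load 140/150]
  20 → break 1  [load 150/150]
10 commercial breaks opened.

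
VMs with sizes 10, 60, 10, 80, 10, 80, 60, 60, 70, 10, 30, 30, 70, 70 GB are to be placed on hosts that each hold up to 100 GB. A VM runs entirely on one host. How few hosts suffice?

Total = 80 + 80 + 70 + 70 + 70 + 60 + 60 + 60 + 30 + 30 + 10 + 10 + 10 + 10 = 650 GB.
Lower bound: ⌈650/100⌉ = 7 hosts.
Also, 8 VMs each exceed 50 GB, and no two of those can share a host, so at least 8 hosts are needed.
A packing using 8 hosts:
  host 1: 80 + 10 + 10 = 100
  host 2: 80 + 10 + 10 = 100
  host 3: 70 + 30 = 100
  host 4: 70 + 30 = 100
  host 5: 70 = 70
  host 6: 60 = 60
  host 7: 60 = 60
  host 8: 60 = 60
This matches the lower bound, so 8 is optimal.

8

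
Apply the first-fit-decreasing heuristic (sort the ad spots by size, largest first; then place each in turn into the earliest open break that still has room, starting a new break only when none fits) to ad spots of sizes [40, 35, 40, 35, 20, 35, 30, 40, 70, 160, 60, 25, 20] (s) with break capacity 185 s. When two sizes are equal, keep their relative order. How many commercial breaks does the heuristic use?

Sorted descending: 160, 70, 60, 40, 40, 40, 35, 35, 35, 30, 25, 20, 20.
  160 → break 1 (new)  [load 160/185]
  70 → break 2 (new)  [load 70/185]
  60 → break 2  [load 130/185]
  40 → break 2  [load 170/185]
  40 → break 3 (new)  [load 40/185]
  40 → break 3  [load 80/185]
  35 → break 3  [load 115/185]
  35 → break 3  [load 150/185]
  35 → break 3  [load 185/185]
  30 → break 4 (new)  [load 30/185]
  25 → break 1  [load 185/185]
  20 → break 4  [load 50/185]
  20 → break 4  [load 70/185]
4 commercial breaks opened.

4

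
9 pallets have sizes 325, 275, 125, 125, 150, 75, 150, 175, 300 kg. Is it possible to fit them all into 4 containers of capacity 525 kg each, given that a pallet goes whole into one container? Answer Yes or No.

Yes

A valid assignment using 4 containers:
  container 1: 325 + 175 = 500
  container 2: 300 + 150 + 75 = 525
  container 3: 275 + 150 = 425
  container 4: 125 + 125 = 250
Every load is within 525 kg, so 4 containers suffice.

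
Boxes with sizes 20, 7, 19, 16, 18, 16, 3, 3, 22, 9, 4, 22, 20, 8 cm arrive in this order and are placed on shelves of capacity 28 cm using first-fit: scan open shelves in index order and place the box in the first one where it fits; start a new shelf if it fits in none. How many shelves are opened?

  20 → shelf 1 (new)  [load 20/28]
  7 → shelf 1  [load 27/28]
  19 → shelf 2 (new)  [load 19/28]
  16 → shelf 3 (new)  [load 16/28]
  18 → shelf 4 (new)  [load 18/28]
  16 → shelf 5 (new)  [load 16/28]
  3 → shelf 2  [load 22/28]
  3 → shelf 2  [load 25/28]
  22 → shelf 6 (new)  [load 22/28]
  9 → shelf 3  [load 25/28]
  4 → shelf 4  [load 22/28]
  22 → shelf 7 (new)  [load 22/28]
  20 → shelf 8 (new)  [load 20/28]
  8 → shelf 5  [load 24/28]
8 shelves opened.

8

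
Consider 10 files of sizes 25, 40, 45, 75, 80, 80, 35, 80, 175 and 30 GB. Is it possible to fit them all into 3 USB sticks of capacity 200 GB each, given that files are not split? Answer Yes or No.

Total = 665 GB; ⌈665/200⌉ = 4.
At least 4 USB sticks are required, but only 3 are allowed.

No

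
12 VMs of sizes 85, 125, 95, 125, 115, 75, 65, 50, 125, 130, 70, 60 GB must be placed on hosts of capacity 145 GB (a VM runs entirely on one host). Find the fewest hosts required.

Total = 130 + 125 + 125 + 125 + 115 + 95 + 85 + 75 + 70 + 65 + 60 + 50 = 1120 GB.
Lower bound: ⌈1120/145⌉ = 8 hosts.
A packing using 9 hosts:
  host 1: 130 = 130
  host 2: 125 = 125
  host 3: 125 = 125
  host 4: 125 = 125
  host 5: 115 = 115
  host 6: 95 + 50 = 145
  host 7: 85 + 60 = 145
  host 8: 75 + 70 = 145
  host 9: 65 = 65
No arrangement into 8 hosts stays within capacity, so 9 is optimal.

9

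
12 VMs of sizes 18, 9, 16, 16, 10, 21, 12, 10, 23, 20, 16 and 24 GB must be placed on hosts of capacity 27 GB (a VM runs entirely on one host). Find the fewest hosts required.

9

Total = 24 + 23 + 21 + 20 + 18 + 16 + 16 + 16 + 12 + 10 + 10 + 9 = 195 GB.
Lower bound: ⌈195/27⌉ = 8 hosts.
A packing using 9 hosts:
  host 1: 24 = 24
  host 2: 23 = 23
  host 3: 21 = 21
  host 4: 20 = 20
  host 5: 18 + 9 = 27
  host 6: 16 + 10 = 26
  host 7: 16 + 10 = 26
  host 8: 16 = 16
  host 9: 12 = 12
No arrangement into 8 hosts stays within capacity, so 9 is optimal.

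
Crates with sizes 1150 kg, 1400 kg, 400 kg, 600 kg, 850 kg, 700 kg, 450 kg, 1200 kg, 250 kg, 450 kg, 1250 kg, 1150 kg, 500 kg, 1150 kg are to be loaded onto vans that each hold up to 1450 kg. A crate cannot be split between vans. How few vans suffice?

9

Total = 1400 + 1250 + 1200 + 1150 + 1150 + 1150 + 850 + 700 + 600 + 500 + 450 + 450 + 400 + 250 = 11500 kg.
Lower bound: ⌈11500/1450⌉ = 8 vans.
A packing using 9 vans:
  van 1: 1400 = 1400
  van 2: 1250 = 1250
  van 3: 1200 + 250 = 1450
  van 4: 1150 = 1150
  van 5: 1150 = 1150
  van 6: 1150 = 1150
  van 7: 850 + 600 = 1450
  van 8: 700 + 500 = 1200
  van 9: 450 + 450 + 400 = 1300
No arrangement into 8 vans stays within capacity, so 9 is optimal.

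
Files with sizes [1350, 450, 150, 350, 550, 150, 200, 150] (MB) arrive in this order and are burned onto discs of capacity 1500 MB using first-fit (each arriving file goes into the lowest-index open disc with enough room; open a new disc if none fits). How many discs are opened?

3

  1350 → disc 1 (new)  [load 1350/1500]
  450 → disc 2 (new)  [load 450/1500]
  150 → disc 1  [load 1500/1500]
  350 → disc 2  [load 800/1500]
  550 → disc 2  [load 1350/1500]
  150 → disc 2  [load 1500/1500]
  200 → disc 3 (new)  [load 200/1500]
  150 → disc 3  [load 350/1500]
3 discs opened.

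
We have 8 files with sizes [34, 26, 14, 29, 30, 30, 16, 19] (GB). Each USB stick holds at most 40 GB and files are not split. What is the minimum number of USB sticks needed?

Total = 34 + 30 + 30 + 29 + 26 + 19 + 16 + 14 = 198 GB.
Lower bound: ⌈198/40⌉ = 5 USB sticks.
A packing using 6 USB sticks:
  USB stick 1: 34 = 34
  USB stick 2: 30 = 30
  USB stick 3: 30 = 30
  USB stick 4: 29 = 29
  USB stick 5: 26 + 14 = 40
  USB stick 6: 19 + 16 = 35
No arrangement into 5 USB sticks stays within capacity, so 6 is optimal.

6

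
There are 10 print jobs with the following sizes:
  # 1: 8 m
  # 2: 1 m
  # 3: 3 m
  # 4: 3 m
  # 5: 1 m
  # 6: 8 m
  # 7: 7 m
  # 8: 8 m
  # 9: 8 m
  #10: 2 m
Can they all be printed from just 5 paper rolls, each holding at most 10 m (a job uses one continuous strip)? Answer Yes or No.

No

Total = 49 m; ⌈49/10⌉ = 5.
The bound of 5 does not rule out 5, but exhaustive search shows no assignment into 5 paper rolls of capacity 10 m exists — the minimum is 6.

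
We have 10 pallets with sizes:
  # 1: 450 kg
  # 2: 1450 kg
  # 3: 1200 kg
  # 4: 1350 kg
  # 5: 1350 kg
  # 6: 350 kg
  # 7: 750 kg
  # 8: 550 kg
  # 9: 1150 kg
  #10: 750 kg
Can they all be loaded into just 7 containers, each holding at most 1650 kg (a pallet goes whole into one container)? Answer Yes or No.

Yes

A valid assignment using 7 containers:
  container 1: 1450 = 1450
  container 2: 1350 = 1350
  container 3: 1350 = 1350
  container 4: 1200 + 450 = 1650
  container 5: 1150 + 350 = 1500
  container 6: 750 + 750 = 1500
  container 7: 550 = 550
Every load is within 1650 kg, so 7 containers suffice.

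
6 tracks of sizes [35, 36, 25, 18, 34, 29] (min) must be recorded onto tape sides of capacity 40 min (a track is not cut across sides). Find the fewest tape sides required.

6

Total = 36 + 35 + 34 + 29 + 25 + 18 = 177 min.
Lower bound: ⌈177/40⌉ = 5 tape sides.
A packing using 6 tape sides:
  side 1: 36 = 36
  side 2: 35 = 35
  side 3: 34 = 34
  side 4: 29 = 29
  side 5: 25 = 25
  side 6: 18 = 18
No arrangement into 5 tape sides stays within capacity, so 6 is optimal.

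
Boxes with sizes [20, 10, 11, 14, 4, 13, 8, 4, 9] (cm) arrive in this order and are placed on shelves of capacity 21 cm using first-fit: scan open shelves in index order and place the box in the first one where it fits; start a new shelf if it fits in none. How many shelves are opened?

  20 → shelf 1 (new)  [load 20/21]
  10 → shelf 2 (new)  [load 10/21]
  11 → shelf 2  [load 21/21]
  14 → shelf 3 (new)  [load 14/21]
  4 → shelf 3  [load 18/21]
  13 → shelf 4 (new)  [load 13/21]
  8 → shelf 4  [load 21/21]
  4 → shelf 5 (new)  [load 4/21]
  9 → shelf 5  [load 13/21]
5 shelves opened.

5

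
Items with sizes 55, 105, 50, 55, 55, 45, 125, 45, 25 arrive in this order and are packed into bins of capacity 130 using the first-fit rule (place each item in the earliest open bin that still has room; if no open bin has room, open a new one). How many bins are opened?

5

  55 → bin 1 (new)  [load 55/130]
  105 → bin 2 (new)  [load 105/130]
  50 → bin 1  [load 105/130]
  55 → bin 3 (new)  [load 55/130]
  55 → bin 3  [load 110/130]
  45 → bin 4 (new)  [load 45/130]
  125 → bin 5 (new)  [load 125/130]
  45 → bin 4  [load 90/130]
  25 → bin 1  [load 130/130]
5 bins opened.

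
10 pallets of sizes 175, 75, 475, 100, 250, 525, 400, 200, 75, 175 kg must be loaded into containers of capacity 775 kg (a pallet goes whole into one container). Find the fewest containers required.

Total = 525 + 475 + 400 + 250 + 200 + 175 + 175 + 100 + 75 + 75 = 2450 kg.
Lower bound: ⌈2450/775⌉ = 4 containers.
A packing using 4 containers:
  container 1: 525 + 250 = 775
  container 2: 475 + 200 + 100 = 775
  container 3: 400 + 175 + 175 = 750
  container 4: 75 + 75 = 150
This matches the lower bound, so 4 is optimal.

4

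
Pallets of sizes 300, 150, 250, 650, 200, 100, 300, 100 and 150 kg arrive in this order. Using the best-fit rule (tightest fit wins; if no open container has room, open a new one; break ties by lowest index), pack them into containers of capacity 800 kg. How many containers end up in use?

  300 → container 1 (new)  [load 300/800]
  150 → container 1  [load 450/800]
  250 → container 1  [load 700/800]
  650 → container 2 (new)  [load 650/800]
  200 → container 3 (new)  [load 200/800]
  100 → container 1  [load 800/800]
  300 → container 3  [load 500/800]
  100 → container 2  [load 750/800]
  150 → container 3  [load 650/800]
3 containers opened.

3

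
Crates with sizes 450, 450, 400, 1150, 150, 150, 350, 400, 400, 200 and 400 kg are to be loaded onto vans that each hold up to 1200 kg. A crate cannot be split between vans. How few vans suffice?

4

Total = 1150 + 450 + 450 + 400 + 400 + 400 + 400 + 350 + 200 + 150 + 150 = 4500 kg.
Lower bound: ⌈4500/1200⌉ = 4 vans.
A packing using 4 vans:
  van 1: 1150 = 1150
  van 2: 450 + 450 + 200 = 1100
  van 3: 400 + 400 + 400 = 1200
  van 4: 400 + 350 + 150 + 150 = 1050
This matches the lower bound, so 4 is optimal.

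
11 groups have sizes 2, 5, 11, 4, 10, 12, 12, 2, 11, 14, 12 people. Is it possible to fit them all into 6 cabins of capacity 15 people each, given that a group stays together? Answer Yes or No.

Total = 95 people; ⌈95/15⌉ = 7.
At least 7 cabins are required, but only 6 are allowed.

No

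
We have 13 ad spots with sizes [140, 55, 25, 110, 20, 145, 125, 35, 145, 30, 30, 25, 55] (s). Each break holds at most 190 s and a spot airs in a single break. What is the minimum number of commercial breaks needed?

Total = 145 + 145 + 140 + 125 + 110 + 55 + 55 + 35 + 30 + 30 + 25 + 25 + 20 = 940 s.
Lower bound: ⌈940/190⌉ = 5 commercial breaks.
A packing using 6 commercial breaks:
  break 1: 145 + 35 = 180
  break 2: 145 + 30 = 175
  break 3: 140 + 30 + 20 = 190
  break 4: 125 + 55 = 180
  break 5: 110 + 55 + 25 = 190
  break 6: 25 = 25
No arrangement into 5 commercial breaks stays within capacity, so 6 is optimal.

6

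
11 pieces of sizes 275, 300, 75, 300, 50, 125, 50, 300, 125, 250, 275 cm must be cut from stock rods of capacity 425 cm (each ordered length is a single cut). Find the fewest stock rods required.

6

Total = 300 + 300 + 300 + 275 + 275 + 250 + 125 + 125 + 75 + 50 + 50 = 2125 cm.
Lower bound: ⌈2125/425⌉ = 5 stock rods.
Also, 6 pieces each exceed 425/2 cm, and no two of those can share a stock rod, so at least 6 stock rods are needed.
A packing using 6 stock rods:
  stock rod 1: 300 + 125 = 425
  stock rod 2: 300 + 125 = 425
  stock rod 3: 300 + 75 + 50 = 425
  stock rod 4: 275 + 50 = 325
  stock rod 5: 275 = 275
  stock rod 6: 250 = 250
This matches the lower bound, so 6 is optimal.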